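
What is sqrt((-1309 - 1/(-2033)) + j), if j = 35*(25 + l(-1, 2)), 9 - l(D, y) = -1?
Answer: I*sqrt(347177443)/2033 ≈ 9.1651*I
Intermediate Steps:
l(D, y) = 10 (l(D, y) = 9 - 1*(-1) = 9 + 1 = 10)
j = 1225 (j = 35*(25 + 10) = 35*35 = 1225)
sqrt((-1309 - 1/(-2033)) + j) = sqrt((-1309 - 1/(-2033)) + 1225) = sqrt((-1309 - 1*(-1/2033)) + 1225) = sqrt((-1309 + 1/2033) + 1225) = sqrt(-2661196/2033 + 1225) = sqrt(-170771/2033) = I*sqrt(347177443)/2033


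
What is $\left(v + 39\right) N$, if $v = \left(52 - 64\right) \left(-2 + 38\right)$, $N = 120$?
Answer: $-47160$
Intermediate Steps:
$v = -432$ ($v = \left(-12\right) 36 = -432$)
$\left(v + 39\right) N = \left(-432 + 39\right) 120 = \left(-393\right) 120 = -47160$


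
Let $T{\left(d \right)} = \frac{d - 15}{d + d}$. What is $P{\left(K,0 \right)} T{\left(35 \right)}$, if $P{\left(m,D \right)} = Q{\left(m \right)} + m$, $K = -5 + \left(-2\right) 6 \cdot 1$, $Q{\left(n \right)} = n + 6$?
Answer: $-8$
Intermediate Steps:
$Q{\left(n \right)} = 6 + n$
$T{\left(d \right)} = \frac{-15 + d}{2 d}$
$K = -17$ ($K = -5 - 12 = -17$)
$P{\left(m,D \right)} = 6 + 2 m$ ($P{\left(m,D \right)} = \left(6 + m\right) + m = 6 + 2 m$)
$P{\left(K,0 \right)} T{\left(35 \right)} = \left(6 + 2 \left(-17\right)\right) \frac{-15 + 35}{2 \cdot 35} = \left(6 - 34\right) \frac{1}{2} \cdot \frac{1}{35} \cdot 20 = \left(-28\right) \frac{2}{7} = -8$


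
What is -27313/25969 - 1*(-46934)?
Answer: 1218801733/25969 ≈ 46933.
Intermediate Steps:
-27313/25969 - 1*(-46934) = -27313*1/25969 + 46934 = -27313/25969 + 46934 = 1218801733/25969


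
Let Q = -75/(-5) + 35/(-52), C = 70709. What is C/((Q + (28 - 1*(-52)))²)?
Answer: 191197136/24059025 ≈ 7.9470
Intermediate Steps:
Q = 745/52 (Q = -75*(-⅕) + 35*(-1/52) = 15 - 35/52 = 745/52 ≈ 14.327)
C/((Q + (28 - 1*(-52)))²) = 70709/((745/52 + (28 - 1*(-52)))²) = 70709/((745/52 + (28 + 52))²) = 70709/((745/52 + 80)²) = 70709/((4905/52)²) = 70709/(24059025/2704) = 70709*(2704/24059025) = 191197136/24059025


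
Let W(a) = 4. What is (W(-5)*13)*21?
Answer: 1092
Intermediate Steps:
(W(-5)*13)*21 = (4*13)*21 = 52*21 = 1092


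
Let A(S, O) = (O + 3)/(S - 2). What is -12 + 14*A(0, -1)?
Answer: -26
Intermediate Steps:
A(S, O) = (3 + O)/(-2 + S)
-12 + 14*A(0, -1) = -12 + 14*((3 - 1)/(-2 + 0)) = -12 + 14*(2/(-2)) = -12 + 14*(-½*2) = -12 + 14*(-1) = -12 - 14 = -26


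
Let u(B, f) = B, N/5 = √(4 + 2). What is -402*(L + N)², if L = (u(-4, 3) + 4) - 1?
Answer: -60702 + 4020*√6 ≈ -50855.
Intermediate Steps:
N = 5*√6 (N = 5*√(4 + 2) = 5*√6 ≈ 12.247)
L = -1 (L = (-4 + 4) - 1 = 0 - 1 = -1)
-402*(L + N)² = -402*(-1 + 5*√6)²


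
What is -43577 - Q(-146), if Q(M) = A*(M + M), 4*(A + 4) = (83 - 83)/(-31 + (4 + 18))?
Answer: -44745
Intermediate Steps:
A = -4 (A = -4 + ((83 - 83)/(-31 + (4 + 18)))/4 = -4 + (0/(-31 + 22))/4 = -4 + (0/(-9))/4 = -4 + (0*(-1/9))/4 = -4 + (1/4)*0 = -4 + 0 = -4)
Q(M) = -8*M (Q(M) = -4*(M + M) = -8*M)
-43577 - Q(-146) = -43577 - (-8)*(-146) = -43577 - 1*1168 = -43577 - 1168 = -44745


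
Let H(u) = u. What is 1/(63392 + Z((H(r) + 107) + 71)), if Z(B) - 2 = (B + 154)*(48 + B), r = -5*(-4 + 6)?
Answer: 1/132946 ≈ 7.5218e-6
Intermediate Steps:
r = -10 (r = -5*2 = -10)
Z(B) = 2 + (48 + B)*(154 + B) (Z(B) = 2 + (B + 154)*(48 + B) = 2 + (154 + B)*(48 + B) = 2 + (48 + B)*(154 + B))
1/(63392 + Z((H(r) + 107) + 71)) = 1/(63392 + (7394 + ((-10 + 107) + 71)² + 202*((-10 + 107) + 71))) = 1/(63392 + (7394 + (97 + 71)² + 202*(97 + 71))) = 1/(63392 + (7394 + 168² + 202*168)) = 1/(63392 + (7394 + 28224 + 33936)) = 1/(63392 + 69554) = 1/132946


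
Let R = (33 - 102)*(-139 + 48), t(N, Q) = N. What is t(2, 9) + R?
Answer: 6281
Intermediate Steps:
R = 6279 (R = -69*(-91) = 6279)
t(2, 9) + R = 2 + 6279 = 6281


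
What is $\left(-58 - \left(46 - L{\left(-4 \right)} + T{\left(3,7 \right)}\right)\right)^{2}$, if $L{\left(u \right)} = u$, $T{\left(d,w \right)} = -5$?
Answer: $10609$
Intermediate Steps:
$\left(-58 - \left(46 - L{\left(-4 \right)} + T{\left(3,7 \right)}\right)\right)^{2} = \left(-58 - 45\right)^{2} = \left(-103\right)^{2} = 10609$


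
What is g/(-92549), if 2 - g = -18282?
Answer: -18284/92549 ≈ -0.19756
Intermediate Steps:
g = 18284 (g = 2 - 1*(-18282) = 2 + 18282 = 18284)
g/(-92549) = 18284/(-92549) = 18284*(-1/92549) = -18284/92549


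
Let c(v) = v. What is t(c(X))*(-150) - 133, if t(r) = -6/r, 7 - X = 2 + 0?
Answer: 47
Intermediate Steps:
X = 5 (X = 7 - (2 + 0) = 7 - 1*2 = 7 - 2 = 5)
t(c(X))*(-150) - 133 = -6/5*(-150) - 133 = 180 - 133 = 47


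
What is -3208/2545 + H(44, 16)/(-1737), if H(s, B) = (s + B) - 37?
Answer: -5630831/4420665 ≈ -1.2738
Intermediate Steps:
H(s, B) = -37 + B + s (H(s, B) = (B + s) - 37 = -37 + B + s)
-3208/2545 + H(44, 16)/(-1737) = -3208/2545 + (-37 + 16 + 44)/(-1737) = -3208*1/2545 + 23*(-1/1737) = -3208/2545 - 23/1737 = -5630831/4420665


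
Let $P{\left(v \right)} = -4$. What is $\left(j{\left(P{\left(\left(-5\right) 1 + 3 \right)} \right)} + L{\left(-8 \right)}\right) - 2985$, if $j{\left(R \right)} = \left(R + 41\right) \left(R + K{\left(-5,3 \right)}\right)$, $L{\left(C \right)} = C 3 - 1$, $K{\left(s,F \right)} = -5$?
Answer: $-3343$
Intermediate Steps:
$L{\left(C \right)} = -1 + 3 C$ ($L{\left(C \right)} = 3 C - 1 = -1 + 3 C$)
$j{\left(R \right)} = \left(-5 + R\right) \left(41 + R\right)$ ($j{\left(R \right)} = \left(R + 41\right) \left(R - 5\right) = \left(41 + R\right) \left(-5 + R\right) = \left(-5 + R\right) \left(41 + R\right)$)
$\left(j{\left(P{\left(\left(-5\right) 1 + 3 \right)} \right)} + L{\left(-8 \right)}\right) - 2985 = \left(\left(-205 + \left(-4\right)^{2} + 36 \left(-4\right)\right) + \left(-1 + 3 \left(-8\right)\right)\right) - 2985 = \left(\left(-205 + 16 - 144\right) - 25\right) - 2985 = \left(-333 - 25\right) - 2985 = -358 - 2985 = -3343$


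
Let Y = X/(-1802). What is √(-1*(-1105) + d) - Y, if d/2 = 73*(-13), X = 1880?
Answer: 940/901 + I*√793 ≈ 1.0433 + 28.16*I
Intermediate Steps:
d = -1898 (d = 2*(73*(-13)) = 2*(-949) = -1898)
Y = -940/901 (Y = 1880/(-1802) = 1880*(-1/1802) = -940/901 ≈ -1.0433)
√(-1*(-1105) + d) - Y = √(-1*(-1105) - 1898) - 1*(-940/901) = √(1105 - 1898) + 940/901 = √(-793) + 940/901 = I*√793 + 940/901 = 940/901 + I*√793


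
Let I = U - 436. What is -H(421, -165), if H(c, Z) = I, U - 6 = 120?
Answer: 310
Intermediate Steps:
U = 126 (U = 6 + 120 = 126)
I = -310 (I = 126 - 436 = -310)
H(c, Z) = -310
-H(421, -165) = -1*(-310) = 310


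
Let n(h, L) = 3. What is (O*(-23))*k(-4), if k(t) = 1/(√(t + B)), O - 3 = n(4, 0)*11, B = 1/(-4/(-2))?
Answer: 828*I*√14/7 ≈ 442.58*I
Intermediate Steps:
B = ½ (B = 1/(-4*(-½)) = 1/2 = ½ ≈ 0.50000)
O = 36 (O = 3 + 3*11 = 3 + 33 = 36)
k(t) = (½ + t)^(-½) (k(t) = 1/(√(t + ½)) = 1/(√(½ + t)) = (½ + t)^(-½))
(O*(-23))*k(-4) = (36*(-23))*(√2/√(1 + 2*(-4))) = -828*√2/√(1 - 8) = -828*√2/√(-7) = -828*√2*(-I*√7/7) = -(-828)*I*√14/7 = 828*I*√14/7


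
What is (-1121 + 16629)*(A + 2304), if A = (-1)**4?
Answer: 35745940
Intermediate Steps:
A = 1
(-1121 + 16629)*(A + 2304) = (-1121 + 16629)*(1 + 2304) = 15508*2305 = 35745940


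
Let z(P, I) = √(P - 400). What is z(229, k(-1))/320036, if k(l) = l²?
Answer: 3*I*√19/320036 ≈ 4.086e-5*I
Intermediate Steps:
z(P, I) = √(-400 + P)
z(229, k(-1))/320036 = √(-400 + 229)/320036 = √(-171)*(1/320036) = (3*I*√19)*(1/320036) = 3*I*√19/320036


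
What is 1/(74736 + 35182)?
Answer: 1/109918 ≈ 9.0977e-6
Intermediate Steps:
1/(74736 + 35182) = 1/109918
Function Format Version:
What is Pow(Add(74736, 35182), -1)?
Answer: Rational(1, 109918) ≈ 9.0977e-6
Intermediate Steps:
Pow(Add(74736, 35182), -1) = Pow(109918, -1) = Rational(1, 109918)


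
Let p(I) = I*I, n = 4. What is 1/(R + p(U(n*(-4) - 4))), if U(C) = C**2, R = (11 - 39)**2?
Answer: 1/160784 ≈ 6.2195e-6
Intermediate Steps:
R = 784 (R = (-28)**2 = 784)
p(I) = I**2
1/(R + p(U(n*(-4) - 4))) = 1/(784 + ((4*(-4) - 4)**2)**2) = 1/(784 + ((-16 - 4)**2)**2) = 1/(784 + ((-20)**2)**2) = 1/(784 + 400**2) = 1/(784 + 160000) = 1/160784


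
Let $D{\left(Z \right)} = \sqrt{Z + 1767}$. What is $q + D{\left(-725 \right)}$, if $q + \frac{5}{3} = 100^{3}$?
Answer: $\frac{2999995}{3} + \sqrt{1042} \approx 1.0 \cdot 10^{6}$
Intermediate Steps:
$q = \frac{2999995}{3}$ ($q = - \frac{5}{3} + 100^{3} = - \frac{5}{3} + 1000000 = \frac{2999995}{3} \approx 1.0 \cdot 10^{6}$)
$D{\left(Z \right)} = \sqrt{1767 + Z}$
$q + D{\left(-725 \right)} = \frac{2999995}{3} + \sqrt{1767 - 725} = \frac{2999995}{3} + \sqrt{1042}$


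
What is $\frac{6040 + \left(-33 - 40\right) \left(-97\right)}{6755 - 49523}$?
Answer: $- \frac{13121}{42768} \approx -0.30679$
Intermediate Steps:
$\frac{6040 + \left(-33 - 40\right) \left(-97\right)}{6755 - 49523} = \frac{6040 - -7081}{-42768} = \left(6040 + 7081\right) \left(- \frac{1}{42768}\right) = 13121 \left(- \frac{1}{42768}\right) = - \frac{13121}{42768}$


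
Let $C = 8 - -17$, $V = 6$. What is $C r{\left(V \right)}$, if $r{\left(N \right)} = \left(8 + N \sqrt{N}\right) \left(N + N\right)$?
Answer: $2400 + 1800 \sqrt{6} \approx 6809.1$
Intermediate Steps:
$C = 25$ ($C = 8 + 17 = 25$)
$r{\left(N \right)} = 2 N \left(8 + N^{\frac{3}{2}}\right)$ ($r{\left(N \right)} = \left(8 + N^{\frac{3}{2}}\right) 2 N = 2 N \left(8 + N^{\frac{3}{2}}\right)$)
$C r{\left(V \right)} = 25 \left(2 \cdot 6^{\frac{5}{2}} + 16 \cdot 6\right) = 25 \left(2 \cdot 36 \sqrt{6} + 96\right) = 25 \left(72 \sqrt{6} + 96\right) = 25 \left(96 + 72 \sqrt{6}\right) = 2400 + 1800 \sqrt{6}$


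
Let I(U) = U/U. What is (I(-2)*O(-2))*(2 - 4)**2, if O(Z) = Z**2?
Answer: 16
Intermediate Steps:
I(U) = 1
(I(-2)*O(-2))*(2 - 4)**2 = (1*(-2)**2)*(2 - 4)**2 = (1*4)*(-2)**2 = 4*4 = 16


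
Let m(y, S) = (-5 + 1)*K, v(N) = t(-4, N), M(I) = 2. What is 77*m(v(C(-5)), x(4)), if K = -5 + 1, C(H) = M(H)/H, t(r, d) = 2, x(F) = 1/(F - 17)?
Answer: 1232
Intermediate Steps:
x(F) = 1/(-17 + F)
C(H) = 2/H
K = -4
v(N) = 2
m(y, S) = 16 (m(y, S) = (-5 + 1)*(-4) = -4*(-4) = 16)
77*m(v(C(-5)), x(4)) = 77*16 = 1232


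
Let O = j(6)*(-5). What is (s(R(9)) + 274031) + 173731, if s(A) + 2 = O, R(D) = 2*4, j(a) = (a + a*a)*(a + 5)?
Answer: 445450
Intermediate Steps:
j(a) = (5 + a)*(a + a²) (j(a) = (a + a²)*(5 + a) = (5 + a)*(a + a²))
O = -2310 (O = (6*(5 + 6² + 6*6))*(-5) = (6*(5 + 36 + 36))*(-5) = (6*77)*(-5) = 462*(-5) = -2310)
R(D) = 8
s(A) = -2312 (s(A) = -2 - 2310 = -2312)
(s(R(9)) + 274031) + 173731 = (-2312 + 274031) + 173731 = 271719 + 173731 = 445450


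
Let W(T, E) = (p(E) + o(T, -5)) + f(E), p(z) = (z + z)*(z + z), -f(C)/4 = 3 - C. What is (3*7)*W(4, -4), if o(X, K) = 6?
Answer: 882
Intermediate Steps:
f(C) = -12 + 4*C (f(C) = -4*(3 - C) = -12 + 4*C)
p(z) = 4*z² (p(z) = (2*z)*(2*z) = 4*z²)
W(T, E) = -6 + 4*E + 4*E² (W(T, E) = (4*E² + 6) + (-12 + 4*E) = (6 + 4*E²) + (-12 + 4*E) = -6 + 4*E + 4*E²)
(3*7)*W(4, -4) = (3*7)*(-6 + 4*(-4) + 4*(-4)²) = 21*(-6 - 16 + 4*16) = 21*(-6 - 16 + 64) = 21*42 = 882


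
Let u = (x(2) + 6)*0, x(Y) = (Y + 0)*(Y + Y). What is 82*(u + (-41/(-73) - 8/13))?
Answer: -4182/949 ≈ -4.4067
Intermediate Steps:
x(Y) = 2*Y² (x(Y) = Y*(2*Y) = 2*Y²)
u = 0 (u = (2*2² + 6)*0 = (2*4 + 6)*0 = (8 + 6)*0 = 14*0 = 0)
82*(u + (-41/(-73) - 8/13)) = 82*(0 + (-41/(-73) - 8/13)) = 82*(0 + (-41*(-1/73) - 8*1/13)) = 82*(0 + (41/73 - 8/13)) = 82*(0 - 51/949) = 82*(-51/949) = -4182/949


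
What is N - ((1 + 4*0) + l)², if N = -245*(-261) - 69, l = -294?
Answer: -21973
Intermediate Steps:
N = 63876 (N = 63945 - 69 = 63876)
N - ((1 + 4*0) + l)² = 63876 - ((1 + 4*0) - 294)² = 63876 - ((1 + 0) - 294)² = 63876 - (1 - 294)² = 63876 - 1*(-293)² = 63876 - 1*85849 = 63876 - 85849 = -21973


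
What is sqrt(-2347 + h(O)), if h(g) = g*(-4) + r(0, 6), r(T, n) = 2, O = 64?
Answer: 51*I ≈ 51.0*I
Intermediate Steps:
h(g) = 2 - 4*g (h(g) = g*(-4) + 2 = -4*g + 2 = 2 - 4*g)
sqrt(-2347 + h(O)) = sqrt(-2347 + (2 - 4*64)) = sqrt(-2347 + (2 - 256)) = sqrt(-2347 - 254) = sqrt(-2601) = 51*I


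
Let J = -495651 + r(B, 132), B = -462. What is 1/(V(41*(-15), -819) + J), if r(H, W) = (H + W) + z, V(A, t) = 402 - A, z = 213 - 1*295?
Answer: -1/495046 ≈ -2.0200e-6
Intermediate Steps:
z = -82 (z = 213 - 295 = -82)
r(H, W) = -82 + H + W (r(H, W) = (H + W) - 82 = -82 + H + W)
J = -496063 (J = -495651 + (-82 - 462 + 132) = -495651 - 412 = -496063)
1/(V(41*(-15), -819) + J) = 1/((402 - 41*(-15)) - 496063) = 1/((402 - 1*(-615)) - 496063) = 1/((402 + 615) - 496063) = 1/(1017 - 496063) = 1/(-495046) = -1/495046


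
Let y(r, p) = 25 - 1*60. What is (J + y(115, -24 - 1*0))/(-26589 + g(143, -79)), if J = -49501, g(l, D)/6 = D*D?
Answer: -16512/3619 ≈ -4.5626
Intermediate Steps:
g(l, D) = 6*D² (g(l, D) = 6*(D*D) = 6*D²)
y(r, p) = -35 (y(r, p) = 25 - 60 = -35)
(J + y(115, -24 - 1*0))/(-26589 + g(143, -79)) = (-49501 - 35)/(-26589 + 6*(-79)²) = -49536/(-26589 + 6*6241) = -49536/(-26589 + 37446) = -49536/10857 = -49536*1/10857 = -16512/3619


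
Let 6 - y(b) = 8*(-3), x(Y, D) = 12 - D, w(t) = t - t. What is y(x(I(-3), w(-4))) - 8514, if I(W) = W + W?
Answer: -8484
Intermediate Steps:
w(t) = 0
I(W) = 2*W
y(b) = 30 (y(b) = 6 - 8*(-3) = 6 - 1*(-24) = 6 + 24 = 30)
y(x(I(-3), w(-4))) - 8514 = 30 - 8514 = -8484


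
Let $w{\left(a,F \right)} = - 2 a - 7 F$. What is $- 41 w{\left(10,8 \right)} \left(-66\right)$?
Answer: $-205656$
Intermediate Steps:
$w{\left(a,F \right)} = - 7 F - 2 a$
$- 41 w{\left(10,8 \right)} \left(-66\right) = - 41 \left(\left(-7\right) 8 - 20\right) \left(-66\right) = - 41 \left(-56 - 20\right) \left(-66\right) = \left(-41\right) \left(-76\right) \left(-66\right) = 3116 \left(-66\right) = -205656$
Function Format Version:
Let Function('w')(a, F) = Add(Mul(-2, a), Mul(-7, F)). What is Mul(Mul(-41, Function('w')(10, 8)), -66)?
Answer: -205656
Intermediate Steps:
Function('w')(a, F) = Add(Mul(-7, F), Mul(-2, a))
Mul(Mul(-41, Function('w')(10, 8)), -66) = Mul(Mul(-41, Add(Mul(-7, 8), Mul(-2, 10))), -66) = Mul(Mul(-41, Add(-56, -20)), -66) = Mul(Mul(-41, -76), -66) = Mul(3116, -66) = -205656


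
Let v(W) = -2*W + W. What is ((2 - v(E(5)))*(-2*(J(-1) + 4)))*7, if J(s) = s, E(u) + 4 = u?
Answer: -126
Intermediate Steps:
E(u) = -4 + u
v(W) = -W
((2 - v(E(5)))*(-2*(J(-1) + 4)))*7 = ((2 - (-1)*(-4 + 5))*(-2*(-1 + 4)))*7 = ((2 - (-1))*(-2*3))*7 = ((2 - 1*(-1))*(-6))*7 = ((2 + 1)*(-6))*7 = (3*(-6))*7 = -18*7 = -126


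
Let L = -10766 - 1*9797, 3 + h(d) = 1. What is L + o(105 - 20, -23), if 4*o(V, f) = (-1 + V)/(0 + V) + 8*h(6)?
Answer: -1748174/85 ≈ -20567.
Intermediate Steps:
h(d) = -2 (h(d) = -3 + 1 = -2)
o(V, f) = -4 + (-1 + V)/(4*V) (o(V, f) = ((-1 + V)/(0 + V) + 8*(-2))/4 = ((-1 + V)/V - 16)/4 = (-16 + (-1 + V)/V)/4 = -4 + (-1 + V)/(4*V))
L = -20563 (L = -10766 - 9797 = -20563)
L + o(105 - 20, -23) = -20563 + (-1 - 15*(105 - 20))/(4*(105 - 20)) = -20563 + (¼)*(-1 - 15*85)/85 = -20563 + (¼)*(1/85)*(-1 - 1275) = -20563 + (¼)*(1/85)*(-1276) = -20563 - 319/85 = -1748174/85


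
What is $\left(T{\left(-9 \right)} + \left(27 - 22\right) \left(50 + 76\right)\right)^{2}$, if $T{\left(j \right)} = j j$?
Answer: $505521$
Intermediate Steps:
$T{\left(j \right)} = j^{2}$
$\left(T{\left(-9 \right)} + \left(27 - 22\right) \left(50 + 76\right)\right)^{2} = \left(\left(-9\right)^{2} + \left(27 - 22\right) \left(50 + 76\right)\right)^{2} = \left(81 + 5 \cdot 126\right)^{2} = \left(81 + 630\right)^{2} = 711^{2} = 505521$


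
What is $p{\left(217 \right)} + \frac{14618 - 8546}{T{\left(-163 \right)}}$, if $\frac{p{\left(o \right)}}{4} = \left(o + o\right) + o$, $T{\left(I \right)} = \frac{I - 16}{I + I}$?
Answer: $\frac{2445588}{179} \approx 13663.0$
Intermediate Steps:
$T{\left(I \right)} = \frac{-16 + I}{2 I}$
$p{\left(o \right)} = 12 o$ ($p{\left(o \right)} = 4 \left(\left(o + o\right) + o\right) = 4 \left(2 o + o\right) = 4 \cdot 3 o = 12 o$)
$p{\left(217 \right)} + \frac{14618 - 8546}{T{\left(-163 \right)}} = 12 \cdot 217 + \frac{14618 - 8546}{\frac{1}{2} \frac{1}{-163} \left(-16 - 163\right)} = 2604 + \frac{14618 - 8546}{\frac{1}{2} \left(- \frac{1}{163}\right) \left(-179\right)} = 2604 + \frac{6072}{\frac{179}{326}} = 2604 + 6072 \cdot \frac{326}{179} = 2604 + \frac{1979472}{179} = \frac{2445588}{179}$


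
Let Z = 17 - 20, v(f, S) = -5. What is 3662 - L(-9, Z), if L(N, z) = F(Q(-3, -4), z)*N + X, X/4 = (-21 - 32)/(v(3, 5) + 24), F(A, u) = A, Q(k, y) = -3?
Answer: 69277/19 ≈ 3646.2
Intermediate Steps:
Z = -3
X = -212/19 (X = 4*((-21 - 32)/(-5 + 24)) = 4*(-53/19) = -212/19 ≈ -11.158)
L(N, z) = -212/19 - 3*N (L(N, z) = -3*N - 212/19 = -212/19 - 3*N)
3662 - L(-9, Z) = 3662 - (-212/19 - 3*(-9)) = 3662 - (-212/19 + 27) = 3662 - 1*301/19 = 3662 - 301/19 = 69277/19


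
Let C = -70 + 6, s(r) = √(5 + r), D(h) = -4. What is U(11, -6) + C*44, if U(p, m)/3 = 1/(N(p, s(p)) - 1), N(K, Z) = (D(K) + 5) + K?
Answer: -30973/11 ≈ -2815.7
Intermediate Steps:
N(K, Z) = 1 + K (N(K, Z) = (-4 + 5) + K = 1 + K)
U(p, m) = 3/p (U(p, m) = 3/((1 + p) - 1) = 3/p)
C = -64
U(11, -6) + C*44 = 3/11 - 64*44 = 3*(1/11) - 2816 = 3/11 - 2816 = -30973/11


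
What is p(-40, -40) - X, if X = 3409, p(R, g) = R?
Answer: -3449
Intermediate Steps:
p(-40, -40) - X = -40 - 1*3409 = -40 - 3409 = -3449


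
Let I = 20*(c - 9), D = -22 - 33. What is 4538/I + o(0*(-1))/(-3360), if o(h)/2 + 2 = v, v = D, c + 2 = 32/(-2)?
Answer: -126551/15120 ≈ -8.3698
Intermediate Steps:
c = -18 (c = -2 + 32/(-2) = -2 + 32*(-1/2) = -2 - 16 = -18)
D = -55
v = -55
I = -540 (I = 20*(-18 - 9) = 20*(-27) = -540)
o(h) = -114 (o(h) = -4 + 2*(-55) = -4 - 110 = -114)
4538/I + o(0*(-1))/(-3360) = 4538/(-540) - 114/(-3360) = 4538*(-1/540) - 114*(-1/3360) = -2269/270 + 19/560 = -126551/15120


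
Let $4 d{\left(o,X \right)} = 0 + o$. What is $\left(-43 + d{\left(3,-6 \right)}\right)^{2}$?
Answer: $\frac{28561}{16} \approx 1785.1$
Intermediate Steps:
$d{\left(o,X \right)} = \frac{o}{4}$ ($d{\left(o,X \right)} = \frac{0 + o}{4} = \frac{o}{4}$)
$\left(-43 + d{\left(3,-6 \right)}\right)^{2} = \left(-43 + \frac{1}{4} \cdot 3\right)^{2} = \left(-43 + \frac{3}{4}\right)^{2} = \left(- \frac{169}{4}\right)^{2} = \frac{28561}{16}$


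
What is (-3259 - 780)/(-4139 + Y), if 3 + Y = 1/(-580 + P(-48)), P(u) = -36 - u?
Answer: 2294152/2352657 ≈ 0.97513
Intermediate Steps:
Y = -1705/568 (Y = -3 + 1/(-580 + (-36 - 1*(-48))) = -3 + 1/(-580 + (-36 + 48)) = -3 + 1/(-580 + 12) = -3 + 1/(-568) = -3 - 1/568 = -1705/568 ≈ -3.0018)
(-3259 - 780)/(-4139 + Y) = (-3259 - 780)/(-4139 - 1705/568) = -4039/(-2352657/568) = -4039*(-568/2352657) = 2294152/2352657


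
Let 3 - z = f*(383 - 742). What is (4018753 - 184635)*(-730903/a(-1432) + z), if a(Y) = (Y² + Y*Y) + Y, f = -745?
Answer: -2102064241510459365/2049908 ≈ -1.0254e+12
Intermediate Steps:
a(Y) = Y + 2*Y² (a(Y) = (Y² + Y²) + Y = 2*Y² + Y = Y + 2*Y²)
z = -267452 (z = 3 - (-745)*(383 - 742) = 3 - (-745)*(-359) = 3 - 1*267455 = 3 - 267455 = -267452)
(4018753 - 184635)*(-730903/a(-1432) + z) = (4018753 - 184635)*(-730903*(-1/(1432*(1 + 2*(-1432)))) - 267452) = 3834118*(-730903*(-1/(1432*(1 - 2864))) - 267452) = 3834118*(-730903/((-1432*(-2863))) - 267452) = 3834118*(-730903/4099816 - 267452) = 3834118*(-1096504719735/4099816) = -2102064241510459365/2049908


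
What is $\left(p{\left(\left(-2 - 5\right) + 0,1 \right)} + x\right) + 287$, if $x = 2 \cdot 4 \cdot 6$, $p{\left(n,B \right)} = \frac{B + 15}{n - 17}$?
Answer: $\frac{1003}{3} \approx 334.33$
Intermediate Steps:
$p{\left(n,B \right)} = \frac{15 + B}{-17 + n}$
$x = 48$ ($x = 8 \cdot 6 = 48$)
$\left(p{\left(\left(-2 - 5\right) + 0,1 \right)} + x\right) + 287 = \left(\frac{15 + 1}{-17 + \left(\left(-2 - 5\right) + 0\right)} + 48\right) + 287 = \left(\frac{1}{-17 + \left(-7 + 0\right)} 16 + 48\right) + 287 = \left(\frac{1}{-17 - 7} \cdot 16 + 48\right) + 287 = \left(\frac{1}{-24} \cdot 16 + 48\right) + 287 = \left(\left(- \frac{1}{24}\right) 16 + 48\right) + 287 = \left(- \frac{2}{3} + 48\right) + 287 = \frac{142}{3} + 287 = \frac{1003}{3}$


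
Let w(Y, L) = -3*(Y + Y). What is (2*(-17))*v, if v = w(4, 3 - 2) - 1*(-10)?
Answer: 476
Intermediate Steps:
w(Y, L) = -6*Y
v = -14 (v = -6*4 - 1*(-10) = -24 + 10 = -14)
(2*(-17))*v = (2*(-17))*(-14) = -34*(-14) = 476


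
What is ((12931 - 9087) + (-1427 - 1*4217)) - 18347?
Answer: -20147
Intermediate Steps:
((12931 - 9087) + (-1427 - 1*4217)) - 18347 = (3844 + (-1427 - 4217)) - 18347 = (3844 - 5644) - 18347 = -1800 - 18347 = -20147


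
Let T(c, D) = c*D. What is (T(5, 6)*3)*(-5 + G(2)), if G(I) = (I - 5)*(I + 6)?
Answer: -2610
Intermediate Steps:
T(c, D) = D*c
G(I) = (-5 + I)*(6 + I)
(T(5, 6)*3)*(-5 + G(2)) = ((6*5)*3)*(-5 + (-30 + 2 + 2²)) = (30*3)*(-5 + (-30 + 2 + 4)) = 90*(-5 - 24) = 90*(-29) = -2610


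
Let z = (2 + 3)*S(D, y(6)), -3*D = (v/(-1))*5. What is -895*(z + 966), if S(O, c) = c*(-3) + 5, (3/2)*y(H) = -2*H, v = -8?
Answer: -994345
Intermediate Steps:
y(H) = -4*H/3 (y(H) = 2*(-2*H)/3 = -4*H/3)
D = -40/3 (D = -(-8/(-1))*5/3 = -(-8*(-1))*5/3 = -8*5/3 = -1/3*40 = -40/3 ≈ -13.333)
S(O, c) = 5 - 3*c (S(O, c) = -3*c + 5 = 5 - 3*c)
z = 145 (z = (2 + 3)*(5 - (-4)*6) = 5*(5 - 3*(-8)) = 5*(5 + 24) = 5*29 = 145)
-895*(z + 966) = -895*(145 + 966) = -895*1111 = -994345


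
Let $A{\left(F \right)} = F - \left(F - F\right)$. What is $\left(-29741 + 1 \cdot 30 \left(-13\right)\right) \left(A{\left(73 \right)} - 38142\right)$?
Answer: $1147057039$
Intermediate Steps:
$A{\left(F \right)} = F$ ($A{\left(F \right)} = F - 0 = F + 0 = F$)
$\left(-29741 + 1 \cdot 30 \left(-13\right)\right) \left(A{\left(73 \right)} - 38142\right) = \left(-29741 + 1 \cdot 30 \left(-13\right)\right) \left(73 - 38142\right) = \left(-29741 + 30 \left(-13\right)\right) \left(-38069\right) = \left(-29741 - 390\right) \left(-38069\right) = \left(-30131\right) \left(-38069\right) = 1147057039$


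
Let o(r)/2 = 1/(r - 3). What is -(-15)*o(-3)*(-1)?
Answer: 5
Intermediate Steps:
o(r) = 2/(-3 + r) (o(r) = 2/(r - 3) = 2/(-3 + r))
-(-15)*o(-3)*(-1) = -(-15)*2/(-3 - 3)*(-1) = -(-15)*2/(-6)*(-1) = -(-15)*2*(-1/6)*(-1) = -(-15)*(-1)/3*(-1) = -5*1*(-1) = -5*(-1) = 5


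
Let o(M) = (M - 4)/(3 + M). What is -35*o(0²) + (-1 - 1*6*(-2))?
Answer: 173/3 ≈ 57.667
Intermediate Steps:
o(M) = (-4 + M)/(3 + M)
-35*o(0²) + (-1 - 1*6*(-2)) = -35*(-4 + 0²)/(3 + 0²) + (-1 - 1*6*(-2)) = -35*(-4 + 0)/(3 + 0) + (-1 - 6*(-2)) = -35*(-4)/3 + (-1 + 12) = -35*(-4)/3 + 11 = -35*(-4/3) + 11 = 140/3 + 11 = 173/3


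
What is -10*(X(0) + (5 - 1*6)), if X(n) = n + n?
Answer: 10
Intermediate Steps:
X(n) = 2*n
-10*(X(0) + (5 - 1*6)) = -10*(2*0 + (5 - 1*6)) = -10*(0 + (5 - 6)) = -10*(0 - 1) = -10*(-1) = 10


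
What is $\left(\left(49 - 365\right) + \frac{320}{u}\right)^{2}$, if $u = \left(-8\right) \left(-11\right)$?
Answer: $\frac{11806096}{121} \approx 97571.0$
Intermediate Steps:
$u = 88$
$\left(\left(49 - 365\right) + \frac{320}{u}\right)^{2} = \left(\left(49 - 365\right) + \frac{320}{88}\right)^{2} = \left(\left(49 - 365\right) + 320 \cdot \frac{1}{88}\right)^{2} = \left(-316 + \frac{40}{11}\right)^{2} = \left(- \frac{3436}{11}\right)^{2} = \frac{11806096}{121}$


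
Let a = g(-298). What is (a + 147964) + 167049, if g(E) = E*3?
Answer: 314119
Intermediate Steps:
g(E) = 3*E
a = -894 (a = 3*(-298) = -894)
(a + 147964) + 167049 = (-894 + 147964) + 167049 = 147070 + 167049 = 314119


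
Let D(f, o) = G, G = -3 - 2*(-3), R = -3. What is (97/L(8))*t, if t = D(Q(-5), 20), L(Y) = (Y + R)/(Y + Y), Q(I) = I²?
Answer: 4656/5 ≈ 931.20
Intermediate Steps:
L(Y) = (-3 + Y)/(2*Y) (L(Y) = (Y - 3)/(Y + Y) = (-3 + Y)/((2*Y)) = (-3 + Y)*(1/(2*Y)) = (-3 + Y)/(2*Y))
G = 3 (G = -3 + 6 = 3)
D(f, o) = 3
t = 3
(97/L(8))*t = (97/(((½)*(-3 + 8)/8)))*3 = (97/(((½)*(⅛)*5)))*3 = (97/(5/16))*3 = (97*(16/5))*3 = (1552/5)*3 = 4656/5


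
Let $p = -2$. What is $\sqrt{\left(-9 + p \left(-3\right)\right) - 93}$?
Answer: $4 i \sqrt{6} \approx 9.798 i$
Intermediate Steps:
$\sqrt{\left(-9 + p \left(-3\right)\right) - 93} = \sqrt{\left(-9 - -6\right) - 93} = \sqrt{\left(-9 + 6\right) - 93} = \sqrt{-3 - 93} = \sqrt{-96} = 4 i \sqrt{6}$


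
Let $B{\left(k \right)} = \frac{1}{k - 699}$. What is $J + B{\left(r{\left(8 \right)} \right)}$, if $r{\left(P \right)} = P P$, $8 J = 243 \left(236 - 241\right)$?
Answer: $- \frac{771533}{5080} \approx -151.88$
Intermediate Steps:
$J = - \frac{1215}{8}$ ($J = \frac{243 \left(236 - 241\right)}{8} = \frac{243 \left(-5\right)}{8} = \frac{1}{8} \left(-1215\right) = - \frac{1215}{8} \approx -151.88$)
$r{\left(P \right)} = P^{2}$
$B{\left(k \right)} = \frac{1}{-699 + k}$
$J + B{\left(r{\left(8 \right)} \right)} = - \frac{1215}{8} + \frac{1}{-699 + 8^{2}} = - \frac{1215}{8} + \frac{1}{-699 + 64} = - \frac{1215}{8} + \frac{1}{-635} = - \frac{1215}{8} - \frac{1}{635} = - \frac{771533}{5080}$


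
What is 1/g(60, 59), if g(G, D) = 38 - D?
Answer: -1/21 ≈ -0.047619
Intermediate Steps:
1/g(60, 59) = 1/(38 - 1*59) = 1/(38 - 59) = 1/(-21) = -1/21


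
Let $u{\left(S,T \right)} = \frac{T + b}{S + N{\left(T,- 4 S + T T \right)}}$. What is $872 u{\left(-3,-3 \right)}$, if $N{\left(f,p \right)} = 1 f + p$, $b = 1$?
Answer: $- \frac{1744}{15} \approx -116.27$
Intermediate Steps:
$N{\left(f,p \right)} = f + p$
$u{\left(S,T \right)} = \frac{1 + T}{T + T^{2} - 3 S}$ ($u{\left(S,T \right)} = \frac{T + 1}{S - \left(- T + 4 S - T T\right)} = \frac{1 + T}{S - \left(- T - T^{2} + 4 S\right)} = \frac{1 + T}{S + \left(T + T^{2} - 4 S\right)} = \frac{1 + T}{T + T^{2} - 3 S}$)
$872 u{\left(-3,-3 \right)} = 872 \frac{1 - 3}{-3 + \left(-3\right)^{2} - -9} = 872 \frac{1}{-3 + 9 + 9} \left(-2\right) = 872 \cdot \frac{1}{15} \left(-2\right) = 872 \left(- \frac{2}{15}\right) = - \frac{1744}{15}$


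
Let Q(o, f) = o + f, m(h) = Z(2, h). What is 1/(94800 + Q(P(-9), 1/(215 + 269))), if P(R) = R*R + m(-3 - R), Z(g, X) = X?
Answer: 484/45925309 ≈ 1.0539e-5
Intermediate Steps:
m(h) = h
P(R) = -3 + R² - R (P(R) = R*R + (-3 - R) = R² + (-3 - R) = -3 + R² - R)
Q(o, f) = f + o
1/(94800 + Q(P(-9), 1/(215 + 269))) = 1/(94800 + (1/(215 + 269) + (-3 + (-9)² - 1*(-9)))) = 1/(94800 + (1/484 + (-3 + 81 + 9))) = 1/(94800 + (1/484 + 87)) = 1/(94800 + 42109/484) = 1/(45925309/484) = 484/45925309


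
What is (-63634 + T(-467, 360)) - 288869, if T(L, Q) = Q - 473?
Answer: -352616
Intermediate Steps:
T(L, Q) = -473 + Q
(-63634 + T(-467, 360)) - 288869 = (-63634 + (-473 + 360)) - 288869 = (-63634 - 113) - 288869 = -63747 - 288869 = -352616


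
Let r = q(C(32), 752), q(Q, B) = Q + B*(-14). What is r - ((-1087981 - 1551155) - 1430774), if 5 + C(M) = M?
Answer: 4059409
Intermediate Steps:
C(M) = -5 + M
q(Q, B) = Q - 14*B
r = -10501 (r = (-5 + 32) - 14*752 = 27 - 10528 = -10501)
r - ((-1087981 - 1551155) - 1430774) = -10501 - ((-1087981 - 1551155) - 1430774) = -10501 - (-2639136 - 1430774) = -10501 - 1*(-4069910) = -10501 + 4069910 = 4059409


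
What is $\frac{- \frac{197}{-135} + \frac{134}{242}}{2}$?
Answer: $\frac{16441}{16335} \approx 1.0065$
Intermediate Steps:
$\frac{- \frac{197}{-135} + \frac{134}{242}}{2} = \frac{\left(-197\right) \left(- \frac{1}{135}\right) + 134 \cdot \frac{1}{242}}{2} = \frac{\frac{197}{135} + \frac{67}{121}}{2} = \frac{1}{2} \cdot \frac{32882}{16335} = \frac{16441}{16335}$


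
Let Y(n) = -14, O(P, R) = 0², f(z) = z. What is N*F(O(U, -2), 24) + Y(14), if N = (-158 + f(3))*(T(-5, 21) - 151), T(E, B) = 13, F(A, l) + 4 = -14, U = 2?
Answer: -385034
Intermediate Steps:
O(P, R) = 0
F(A, l) = -18 (F(A, l) = -4 - 14 = -18)
N = 21390 (N = (-158 + 3)*(13 - 151) = -155*(-138) = 21390)
N*F(O(U, -2), 24) + Y(14) = 21390*(-18) - 14 = -385020 - 14 = -385034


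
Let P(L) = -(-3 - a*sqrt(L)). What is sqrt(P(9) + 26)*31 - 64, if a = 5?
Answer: -64 + 62*sqrt(11) ≈ 141.63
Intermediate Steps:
P(L) = 3 + 5*sqrt(L) (P(L) = -(-3 - 5*sqrt(L)) = 3 + 5*sqrt(L))
sqrt(P(9) + 26)*31 - 64 = sqrt((3 + 5*sqrt(9)) + 26)*31 - 64 = sqrt((3 + 5*3) + 26)*31 - 64 = sqrt((3 + 15) + 26)*31 - 64 = sqrt(18 + 26)*31 - 64 = sqrt(44)*31 - 64 = (2*sqrt(11))*31 - 64 = 62*sqrt(11) - 64 = -64 + 62*sqrt(11)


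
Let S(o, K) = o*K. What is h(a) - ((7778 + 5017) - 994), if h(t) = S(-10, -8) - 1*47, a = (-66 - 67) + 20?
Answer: -11768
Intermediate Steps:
S(o, K) = K*o
a = -113 (a = -133 + 20 = -113)
h(t) = 33 (h(t) = -8*(-10) - 1*47 = 80 - 47 = 33)
h(a) - ((7778 + 5017) - 994) = 33 - ((7778 + 5017) - 994) = 33 - (12795 - 994) = 33 - 1*11801 = 33 - 11801 = -11768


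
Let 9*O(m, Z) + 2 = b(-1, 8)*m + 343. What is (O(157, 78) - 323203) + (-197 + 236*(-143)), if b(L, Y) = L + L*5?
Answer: -3214933/9 ≈ -3.5722e+5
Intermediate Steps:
b(L, Y) = 6*L (b(L, Y) = L + 5*L = 6*L)
O(m, Z) = 341/9 - 2*m/3 (O(m, Z) = -2/9 + ((6*(-1))*m + 343)/9 = -2/9 + (-6*m + 343)/9 = -2/9 + (343 - 6*m)/9 = -2/9 + (343/9 - 2*m/3) = 341/9 - 2*m/3)
(O(157, 78) - 323203) + (-197 + 236*(-143)) = ((341/9 - ⅔*157) - 323203) + (-197 + 236*(-143)) = ((341/9 - 314/3) - 323203) + (-197 - 33748) = (-601/9 - 323203) - 33945 = -2909428/9 - 33945 = -3214933/9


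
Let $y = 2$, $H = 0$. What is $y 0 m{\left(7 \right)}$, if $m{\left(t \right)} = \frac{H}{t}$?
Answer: $0$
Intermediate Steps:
$m{\left(t \right)} = 0$ ($m{\left(t \right)} = \frac{0}{t} = 0$)
$y 0 m{\left(7 \right)} = 2 \cdot 0 \cdot 0 = 0 \cdot 0 = 0$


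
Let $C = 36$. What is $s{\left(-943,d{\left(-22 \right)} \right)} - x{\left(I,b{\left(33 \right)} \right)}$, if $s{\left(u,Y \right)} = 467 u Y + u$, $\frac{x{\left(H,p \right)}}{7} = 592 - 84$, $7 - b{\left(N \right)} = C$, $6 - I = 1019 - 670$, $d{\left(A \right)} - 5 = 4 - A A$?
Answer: $209176476$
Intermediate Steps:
$d{\left(A \right)} = 9 - A^{2}$ ($d{\left(A \right)} = 5 - \left(-4 + A A\right) = 5 - \left(-4 + A^{2}\right) = 9 - A^{2}$)
$I = -343$ ($I = 6 - \left(1019 - 670\right) = 6 - 349 = -343$)
$b{\left(N \right)} = -29$ ($b{\left(N \right)} = 7 - 36 = -29$)
$x{\left(H,p \right)} = 3556$ ($x{\left(H,p \right)} = 7 \left(592 - 84\right) = 7 \cdot 508 = 3556$)
$s{\left(u,Y \right)} = u + 467 Y u$ ($s{\left(u,Y \right)} = 467 Y u + u = u + 467 Y u$)
$s{\left(-943,d{\left(-22 \right)} \right)} - x{\left(I,b{\left(33 \right)} \right)} = - 943 \left(1 + 467 \left(9 - \left(-22\right)^{2}\right)\right) - 3556 = - 943 \left(1 + 467 \left(9 - 484\right)\right) - 3556 = - 943 \left(1 + 467 \left(-475\right)\right) - 3556 = - 943 \left(1 - 221825\right) - 3556 = \left(-943\right) \left(-221824\right) - 3556 = 209180032 - 3556 = 209176476$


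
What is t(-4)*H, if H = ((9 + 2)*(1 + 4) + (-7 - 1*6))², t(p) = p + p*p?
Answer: 21168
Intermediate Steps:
t(p) = p + p²
H = 1764 (H = (11*5 + (-7 - 6))² = (55 - 13)² = 42² = 1764)
t(-4)*H = -4*(1 - 4)*1764 = -4*(-3)*1764 = 12*1764 = 21168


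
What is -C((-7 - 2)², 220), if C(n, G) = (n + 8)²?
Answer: -7921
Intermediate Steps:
C(n, G) = (8 + n)²
-C((-7 - 2)², 220) = -(8 + (-7 - 2)²)² = -(8 + (-9)²)² = -(8 + 81)² = -1*89² = -1*7921 = -7921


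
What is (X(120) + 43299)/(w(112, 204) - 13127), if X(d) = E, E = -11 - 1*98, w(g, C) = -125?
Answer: -21595/6626 ≈ -3.2591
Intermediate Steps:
E = -109 (E = -11 - 98 = -109)
X(d) = -109
(X(120) + 43299)/(w(112, 204) - 13127) = (-109 + 43299)/(-125 - 13127) = 43190/(-13252) = 43190*(-1/13252) = -21595/6626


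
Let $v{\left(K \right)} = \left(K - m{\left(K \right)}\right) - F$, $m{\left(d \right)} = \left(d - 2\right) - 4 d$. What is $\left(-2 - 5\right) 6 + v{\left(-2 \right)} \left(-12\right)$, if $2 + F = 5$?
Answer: $66$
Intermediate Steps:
$m{\left(d \right)} = -2 - 3 d$ ($m{\left(d \right)} = \left(-2 + d\right) - 4 d = -2 - 3 d$)
$F = 3$ ($F = -2 + 5 = 3$)
$v{\left(K \right)} = -1 + 4 K$ ($v{\left(K \right)} = \left(K - \left(-2 - 3 K\right)\right) - 3 = \left(K + \left(2 + 3 K\right)\right) - 3 = \left(2 + 4 K\right) - 3 = -1 + 4 K$)
$\left(-2 - 5\right) 6 + v{\left(-2 \right)} \left(-12\right) = \left(-2 - 5\right) 6 + \left(-1 + 4 \left(-2\right)\right) \left(-12\right) = \left(-7\right) 6 + \left(-1 - 8\right) \left(-12\right) = -42 - -108 = -42 + 108 = 66$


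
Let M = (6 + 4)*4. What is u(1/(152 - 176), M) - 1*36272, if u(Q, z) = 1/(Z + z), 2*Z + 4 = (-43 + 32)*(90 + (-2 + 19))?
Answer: -39935474/1101 ≈ -36272.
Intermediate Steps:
Z = -1181/2 (Z = -2 + ((-43 + 32)*(90 + (-2 + 19)))/2 = -2 + (-11*(90 + 17))/2 = -2 + (-11*107)/2 = -2 + (½)*(-1177) = -2 - 1177/2 = -1181/2 ≈ -590.50)
M = 40 (M = 10*4 = 40)
u(Q, z) = 1/(-1181/2 + z)
u(1/(152 - 176), M) - 1*36272 = 2/(-1181 + 2*40) - 1*36272 = 2/(-1181 + 80) - 36272 = 2/(-1101) - 36272 = 2*(-1/1101) - 36272 = -2/1101 - 36272 = -39935474/1101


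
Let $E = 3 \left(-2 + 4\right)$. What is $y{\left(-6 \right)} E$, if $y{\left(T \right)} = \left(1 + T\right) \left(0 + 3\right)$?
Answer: $-90$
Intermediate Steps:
$E = 6$ ($E = 3 \cdot 2 = 6$)
$y{\left(T \right)} = 3 + 3 T$ ($y{\left(T \right)} = \left(1 + T\right) 3 = 3 + 3 T$)
$y{\left(-6 \right)} E = \left(3 + 3 \left(-6\right)\right) 6 = \left(3 - 18\right) 6 = \left(-15\right) 6 = -90$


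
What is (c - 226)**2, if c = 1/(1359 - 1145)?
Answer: 2338979769/45796 ≈ 51074.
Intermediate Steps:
c = 1/214 ≈ 0.0046729
(c - 226)**2 = (1/214 - 226)**2 = (-48363/214)**2 = 2338979769/45796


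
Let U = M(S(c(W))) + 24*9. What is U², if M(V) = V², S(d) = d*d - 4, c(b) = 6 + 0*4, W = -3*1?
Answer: 1537600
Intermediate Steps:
W = -3
c(b) = 6 (c(b) = 6 + 0 = 6)
S(d) = -4 + d² (S(d) = d² - 4 = -4 + d²)
U = 1240 (U = (-4 + 6²)² + 24*9 = (-4 + 36)² + 216 = 32² + 216 = 1024 + 216 = 1240)
U² = 1240² = 1537600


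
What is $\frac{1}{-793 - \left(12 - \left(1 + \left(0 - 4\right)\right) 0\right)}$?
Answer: $- \frac{1}{805} \approx -0.0012422$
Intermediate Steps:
$\frac{1}{-793 - \left(12 - \left(1 + \left(0 - 4\right)\right) 0\right)} = \frac{1}{-793 - \left(12 - \left(1 - 4\right) 0\right)} = \frac{1}{-793 - 12} = \frac{1}{-805} = - \frac{1}{805}$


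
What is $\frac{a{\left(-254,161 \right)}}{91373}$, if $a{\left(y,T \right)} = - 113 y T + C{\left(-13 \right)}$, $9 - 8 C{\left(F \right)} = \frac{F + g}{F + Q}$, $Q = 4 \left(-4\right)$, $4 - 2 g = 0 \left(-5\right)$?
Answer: $\frac{536038677}{10599268} \approx 50.573$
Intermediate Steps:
$g = 2$ ($g = 2 - \frac{0 \left(-5\right)}{2} = 2 - 0 = 2 + 0 = 2$)
$Q = -16$
$C{\left(F \right)} = \frac{9}{8} - \frac{2 + F}{8 \left(-16 + F\right)}$ ($C{\left(F \right)} = \frac{9}{8} - \frac{\left(F + 2\right) \frac{1}{F - 16}}{8} = \frac{9}{8} - \frac{\left(2 + F\right) \frac{1}{-16 + F}}{8} = \frac{9}{8} - \frac{\frac{1}{-16 + F} \left(2 + F\right)}{8} = \frac{9}{8} - \frac{2 + F}{8 \left(-16 + F\right)}$)
$a{\left(y,T \right)} = \frac{125}{116} - 113 T y$ ($a{\left(y,T \right)} = - 113 y T + \frac{- \frac{73}{4} - 13}{-16 - 13} = - 113 T y + \frac{1}{-29} \left(- \frac{125}{4}\right) = - 113 T y - - \frac{125}{116} = - 113 T y + \frac{125}{116} = \frac{125}{116} - 113 T y$)
$\frac{a{\left(-254,161 \right)}}{91373} = \frac{\frac{125}{116} - 18193 \left(-254\right)}{91373} = \left(\frac{125}{116} + 4621022\right) \frac{1}{91373} = \frac{536038677}{116} \cdot \frac{1}{91373} = \frac{536038677}{10599268}$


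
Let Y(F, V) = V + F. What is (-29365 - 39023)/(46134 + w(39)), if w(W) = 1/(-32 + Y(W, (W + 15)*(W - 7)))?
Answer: -118653180/80042491 ≈ -1.4824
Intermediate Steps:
Y(F, V) = F + V
w(W) = 1/(-32 + W + (-7 + W)*(15 + W)) (w(W) = 1/(-32 + (W + (W + 15)*(W - 7))) = 1/(-32 + (W + (15 + W)*(-7 + W))) = 1/(-32 + (W + (-7 + W)*(15 + W))) = 1/(-32 + W + (-7 + W)*(15 + W)))
(-29365 - 39023)/(46134 + w(39)) = (-29365 - 39023)/(46134 + 1/(-137 + 39**2 + 9*39)) = -68388/(46134 + 1/(-137 + 1521 + 351)) = -68388/(46134 + 1/1735) = -68388/80042491/1735 = -68388*1735/80042491 = -118653180/80042491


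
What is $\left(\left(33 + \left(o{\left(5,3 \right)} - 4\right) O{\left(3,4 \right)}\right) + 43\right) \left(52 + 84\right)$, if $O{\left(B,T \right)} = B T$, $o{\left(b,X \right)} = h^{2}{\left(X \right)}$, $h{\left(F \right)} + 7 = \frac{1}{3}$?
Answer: $\frac{229024}{3} \approx 76341.0$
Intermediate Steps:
$h{\left(F \right)} = - \frac{20}{3}$ ($h{\left(F \right)} = -7 + \frac{1}{3} = - \frac{20}{3}$)
$o{\left(b,X \right)} = \frac{400}{9}$ ($o{\left(b,X \right)} = \left(- \frac{20}{3}\right)^{2} = \frac{400}{9}$)
$\left(\left(33 + \left(o{\left(5,3 \right)} - 4\right) O{\left(3,4 \right)}\right) + 43\right) \left(52 + 84\right) = \left(\left(33 + \left(\frac{400}{9} - 4\right) 3 \cdot 4\right) + 43\right) \left(52 + 84\right) = \left(\left(33 + \left(\frac{400}{9} - 4\right) 12\right) + 43\right) 136 = \left(\left(33 + \frac{364}{9} \cdot 12\right) + 43\right) 136 = \left(\left(33 + \frac{1456}{3}\right) + 43\right) 136 = \left(\frac{1555}{3} + 43\right) 136 = \frac{1684}{3} \cdot 136 = \frac{229024}{3}$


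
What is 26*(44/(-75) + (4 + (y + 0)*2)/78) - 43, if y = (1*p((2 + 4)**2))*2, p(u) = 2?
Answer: -4069/75 ≈ -54.253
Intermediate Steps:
y = 4 (y = (1*2)*2 = 2*2 = 4)
26*(44/(-75) + (4 + (y + 0)*2)/78) - 43 = 26*(44/(-75) + (4 + (4 + 0)*2)/78) - 43 = 26*(44*(-1/75) + (4 + 4*2)*(1/78)) - 43 = 26*(-44/75 + (4 + 8)*(1/78)) - 43 = 26*(-44/75 + 12*(1/78)) - 43 = 26*(-44/75 + 2/13) - 43 = 26*(-422/975) - 43 = -844/75 - 43 = -4069/75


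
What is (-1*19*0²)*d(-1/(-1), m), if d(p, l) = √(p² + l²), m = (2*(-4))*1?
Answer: 0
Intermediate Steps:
m = -8 (m = -8*1 = -8)
d(p, l) = √(l² + p²)
(-1*19*0²)*d(-1/(-1), m) = (-1*19*0²)*√((-8)² + (-1/(-1))²) = (-19*0)*√(64 + (-1*(-1))²) = 0*√(64 + 1²) = 0*√(64 + 1) = 0*√65 = 0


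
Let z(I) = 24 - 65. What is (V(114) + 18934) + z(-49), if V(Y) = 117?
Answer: 19010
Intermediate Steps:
z(I) = -41
(V(114) + 18934) + z(-49) = (117 + 18934) - 41 = 19051 - 41 = 19010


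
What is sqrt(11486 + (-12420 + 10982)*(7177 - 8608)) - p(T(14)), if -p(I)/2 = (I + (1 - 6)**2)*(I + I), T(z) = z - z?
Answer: 4*sqrt(129329) ≈ 1438.5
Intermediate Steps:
T(z) = 0
p(I) = -4*I*(25 + I) (p(I) = -2*(I + (1 - 6)**2)*(I + I) = -2*(I + (-5)**2)*2*I = -2*(I + 25)*2*I = -2*(25 + I)*2*I = -4*I*(25 + I))
sqrt(11486 + (-12420 + 10982)*(7177 - 8608)) - p(T(14)) = sqrt(11486 + (-12420 + 10982)*(7177 - 8608)) - (-4)*0*(25 + 0) = sqrt(11486 - 1438*(-1431)) - (-4)*0*25 = sqrt(11486 + 2057778) - 1*0 = sqrt(2069264) + 0 = 4*sqrt(129329) + 0 = 4*sqrt(129329)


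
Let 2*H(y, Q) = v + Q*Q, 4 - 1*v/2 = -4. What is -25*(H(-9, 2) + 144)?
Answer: -3850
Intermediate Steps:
v = 16 (v = 8 - 2*(-4) = 8 + 8 = 16)
H(y, Q) = 8 + Q²/2 (H(y, Q) = (16 + Q*Q)/2 = (16 + Q²)/2 = 8 + Q²/2)
-25*(H(-9, 2) + 144) = -25*((8 + (½)*2²) + 144) = -25*((8 + (½)*4) + 144) = -25*((8 + 2) + 144) = -25*(10 + 144) = -25*154 = -3850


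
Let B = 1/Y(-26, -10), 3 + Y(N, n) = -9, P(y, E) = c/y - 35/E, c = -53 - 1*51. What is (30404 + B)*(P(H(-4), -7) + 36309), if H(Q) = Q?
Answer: 3314634995/3 ≈ 1.1049e+9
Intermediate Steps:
c = -104 (c = -53 - 51 = -104)
P(y, E) = -104/y - 35/E
Y(N, n) = -12 (Y(N, n) = -3 - 9 = -12)
B = -1/12 (B = 1/(-12) = -1/12 ≈ -0.083333)
(30404 + B)*(P(H(-4), -7) + 36309) = (30404 - 1/12)*((-104/(-4) - 35/(-7)) + 36309) = 364847*((-104*(-¼) - 35*(-⅐)) + 36309)/12 = 364847*((26 + 5) + 36309)/12 = 364847*(31 + 36309)/12 = (364847/12)*36340 = 3314634995/3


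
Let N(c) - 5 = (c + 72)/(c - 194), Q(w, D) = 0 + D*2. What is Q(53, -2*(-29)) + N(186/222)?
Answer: 123156/1021 ≈ 120.62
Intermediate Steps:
Q(w, D) = 2*D (Q(w, D) = 0 + 2*D = 2*D)
N(c) = 5 + (72 + c)/(-194 + c) (N(c) = 5 + (c + 72)/(c - 194) = 5 + (72 + c)/(-194 + c))
Q(53, -2*(-29)) + N(186/222) = 2*(-2*(-29)) + 2*(-449 + 3*(186/222))/(-194 + 186/222) = 2*58 + 2*(-449 + 3*(186*(1/222)))/(-194 + 186*(1/222)) = 116 + 2*(-449 + 3*(31/37))/(-194 + 31/37) = 116 + 2*(-449 + 93/37)/(-7147/37) = 116 + 2*(-37/7147)*(-16520/37) = 116 + 4720/1021 = 123156/1021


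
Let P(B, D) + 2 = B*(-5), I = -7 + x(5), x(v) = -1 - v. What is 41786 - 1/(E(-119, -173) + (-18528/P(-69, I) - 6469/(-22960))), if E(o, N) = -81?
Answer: 6334052499854/151583099 ≈ 41786.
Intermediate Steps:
I = -13 (I = -7 + (-1 - 1*5) = -7 + (-1 - 5) = -7 - 6 = -13)
P(B, D) = -2 - 5*B (P(B, D) = -2 + B*(-5) = -2 - 5*B)
41786 - 1/(E(-119, -173) + (-18528/P(-69, I) - 6469/(-22960))) = 41786 - 1/(-81 + (-18528/(-2 - 5*(-69)) - 6469/(-22960))) = 41786 - 1/(-81 + (-18528/(-2 + 345) - 6469*(-1/22960))) = 41786 - 1/(-81 + (-18528/343 + 6469/22960)) = 41786 - 1/(-81 - 60454859/1125040) = 41786 - 1/(-151583099/1125040) = 41786 - 1*(-1125040/151583099) = 41786 + 1125040/151583099 = 6334052499854/151583099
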